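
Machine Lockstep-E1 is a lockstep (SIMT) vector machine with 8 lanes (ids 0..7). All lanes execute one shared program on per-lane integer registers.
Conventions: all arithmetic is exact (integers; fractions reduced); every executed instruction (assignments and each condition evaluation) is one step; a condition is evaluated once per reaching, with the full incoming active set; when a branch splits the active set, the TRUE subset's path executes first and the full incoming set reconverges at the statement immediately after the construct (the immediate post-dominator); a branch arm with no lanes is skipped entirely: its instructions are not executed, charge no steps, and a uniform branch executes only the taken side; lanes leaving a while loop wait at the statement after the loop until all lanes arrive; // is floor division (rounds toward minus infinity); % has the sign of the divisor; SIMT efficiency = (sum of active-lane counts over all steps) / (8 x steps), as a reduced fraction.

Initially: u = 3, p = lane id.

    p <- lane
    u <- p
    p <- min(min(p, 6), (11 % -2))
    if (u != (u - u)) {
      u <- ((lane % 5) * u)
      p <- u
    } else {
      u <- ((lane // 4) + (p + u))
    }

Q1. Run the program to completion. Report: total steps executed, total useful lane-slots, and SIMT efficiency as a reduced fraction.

Answer: 7 steps, 47 useful, 47/56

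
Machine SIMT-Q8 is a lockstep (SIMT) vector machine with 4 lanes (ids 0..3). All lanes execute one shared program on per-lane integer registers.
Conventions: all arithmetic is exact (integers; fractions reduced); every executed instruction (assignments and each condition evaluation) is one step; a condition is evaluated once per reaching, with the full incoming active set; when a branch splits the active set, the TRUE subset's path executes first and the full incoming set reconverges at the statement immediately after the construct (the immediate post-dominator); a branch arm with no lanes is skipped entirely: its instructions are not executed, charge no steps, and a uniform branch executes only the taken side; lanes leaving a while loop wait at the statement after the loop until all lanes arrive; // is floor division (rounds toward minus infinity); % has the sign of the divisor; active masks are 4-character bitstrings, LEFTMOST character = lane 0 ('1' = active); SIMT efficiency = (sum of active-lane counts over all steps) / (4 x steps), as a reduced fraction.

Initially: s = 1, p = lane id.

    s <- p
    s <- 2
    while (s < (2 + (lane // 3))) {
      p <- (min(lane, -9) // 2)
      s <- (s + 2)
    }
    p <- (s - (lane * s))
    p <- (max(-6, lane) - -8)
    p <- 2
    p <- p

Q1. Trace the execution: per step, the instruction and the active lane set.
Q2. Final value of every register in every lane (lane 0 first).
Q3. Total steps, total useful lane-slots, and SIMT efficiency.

step 0: s <- p                       1111
step 1: s <- 2                       1111
step 2: eval (s < (2 + (lane // 3))) 1111
step 3: p <- (min(lane, -9) // 2)    0001
step 4: s <- (s + 2)                 0001
step 5: eval (s < (2 + (lane // 3))) 0001
step 6: p <- (s - (lane * s))        1111
step 7: p <- (max(-6, lane) - -8)    1111
step 8: p <- 2                       1111
step 9: p <- p                       1111

Answer: 10 steps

s: 2,2,2,4
p: 2,2,2,2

steps = 10; useful = 31; efficiency = 31/40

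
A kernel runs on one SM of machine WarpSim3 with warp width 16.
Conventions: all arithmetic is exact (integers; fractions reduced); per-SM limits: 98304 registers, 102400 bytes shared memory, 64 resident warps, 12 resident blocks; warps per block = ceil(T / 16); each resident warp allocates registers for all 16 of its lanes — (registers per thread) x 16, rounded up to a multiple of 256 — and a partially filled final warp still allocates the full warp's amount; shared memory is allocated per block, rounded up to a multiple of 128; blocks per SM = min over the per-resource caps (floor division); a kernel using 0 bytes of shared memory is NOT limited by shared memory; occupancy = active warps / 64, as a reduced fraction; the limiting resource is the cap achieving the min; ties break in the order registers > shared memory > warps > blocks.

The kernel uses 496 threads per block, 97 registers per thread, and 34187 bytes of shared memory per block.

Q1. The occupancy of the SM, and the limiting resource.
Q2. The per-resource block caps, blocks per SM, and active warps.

Answer: occupancy 31/64, limited by registers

registers: 1 block
shared memory: 2 blocks
warps: 2 blocks
blocks: 12 blocks

Answer: 1 block, 31 active warps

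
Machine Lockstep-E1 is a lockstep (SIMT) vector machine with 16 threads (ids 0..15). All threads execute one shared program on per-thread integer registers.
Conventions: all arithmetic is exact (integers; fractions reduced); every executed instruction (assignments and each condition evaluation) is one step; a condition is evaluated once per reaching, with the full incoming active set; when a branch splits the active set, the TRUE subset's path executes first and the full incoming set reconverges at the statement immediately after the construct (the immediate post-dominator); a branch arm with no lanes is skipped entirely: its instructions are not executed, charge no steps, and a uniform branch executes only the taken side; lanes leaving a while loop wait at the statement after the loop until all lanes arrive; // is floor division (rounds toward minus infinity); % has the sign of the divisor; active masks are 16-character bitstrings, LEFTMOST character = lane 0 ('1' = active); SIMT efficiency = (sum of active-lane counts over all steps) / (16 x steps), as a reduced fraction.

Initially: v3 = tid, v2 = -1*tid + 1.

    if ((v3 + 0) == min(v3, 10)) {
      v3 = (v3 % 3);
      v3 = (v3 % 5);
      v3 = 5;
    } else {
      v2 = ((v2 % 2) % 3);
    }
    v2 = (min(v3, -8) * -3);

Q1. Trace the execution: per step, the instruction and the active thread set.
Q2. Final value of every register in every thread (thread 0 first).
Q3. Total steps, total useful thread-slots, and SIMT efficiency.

step 0: eval ((v3 + 0) == min(v3, 10)) 1111111111111111
step 1: v3 <- (v3 % 3)               1111111111100000
step 2: v3 <- (v3 % 5)               1111111111100000
step 3: v3 <- 5                      1111111111100000
step 4: v2 <- ((v2 % 2) % 3)         0000000000011111
step 5: v2 <- (min(v3, -8) * -3)     1111111111111111

Answer: 6 steps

v3: 5,5,5,5,5,5,5,5,5,5,5,11,12,13,14,15
v2: 24,24,24,24,24,24,24,24,24,24,24,24,24,24,24,24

steps = 6; useful = 70; efficiency = 70/96 = 35/48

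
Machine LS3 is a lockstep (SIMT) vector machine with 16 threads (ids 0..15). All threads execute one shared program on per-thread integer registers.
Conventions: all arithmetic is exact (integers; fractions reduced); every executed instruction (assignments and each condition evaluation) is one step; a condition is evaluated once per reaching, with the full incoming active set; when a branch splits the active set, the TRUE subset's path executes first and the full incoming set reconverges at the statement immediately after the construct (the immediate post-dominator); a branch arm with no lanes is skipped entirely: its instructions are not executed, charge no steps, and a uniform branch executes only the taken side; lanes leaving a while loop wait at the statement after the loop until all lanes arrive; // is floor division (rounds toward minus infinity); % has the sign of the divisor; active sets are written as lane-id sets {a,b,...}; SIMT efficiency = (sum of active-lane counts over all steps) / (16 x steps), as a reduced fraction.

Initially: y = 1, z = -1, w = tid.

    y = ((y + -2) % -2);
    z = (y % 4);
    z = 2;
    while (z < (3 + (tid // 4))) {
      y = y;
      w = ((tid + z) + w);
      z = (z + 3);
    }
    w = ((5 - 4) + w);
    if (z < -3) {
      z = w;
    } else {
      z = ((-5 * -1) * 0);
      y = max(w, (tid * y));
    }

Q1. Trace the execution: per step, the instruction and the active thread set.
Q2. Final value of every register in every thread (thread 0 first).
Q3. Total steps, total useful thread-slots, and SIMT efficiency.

step 0: y <- ((y + -2) % -2)         {0,1,2,3,4,5,6,7,8,9,10,11,12,13,14,15}
step 1: z <- (y % 4)                 {0,1,2,3,4,5,6,7,8,9,10,11,12,13,14,15}
step 2: z <- 2                       {0,1,2,3,4,5,6,7,8,9,10,11,12,13,14,15}
step 3: eval (z < (3 + (tid // 4)))  {0,1,2,3,4,5,6,7,8,9,10,11,12,13,14,15}
step 4: y <- y                       {0,1,2,3,4,5,6,7,8,9,10,11,12,13,14,15}
step 5: w <- ((tid + z) + w)         {0,1,2,3,4,5,6,7,8,9,10,11,12,13,14,15}
step 6: z <- (z + 3)                 {0,1,2,3,4,5,6,7,8,9,10,11,12,13,14,15}
step 7: eval (z < (3 + (tid // 4)))  {0,1,2,3,4,5,6,7,8,9,10,11,12,13,14,15}
step 8: y <- y                       {12,13,14,15}
step 9: w <- ((tid + z) + w)         {12,13,14,15}
step 10: z <- (z + 3)                 {12,13,14,15}
step 11: eval (z < (3 + (tid // 4)))  {12,13,14,15}
step 12: w <- ((5 - 4) + w)           {0,1,2,3,4,5,6,7,8,9,10,11,12,13,14,15}
step 13: eval (z < -3)                {0,1,2,3,4,5,6,7,8,9,10,11,12,13,14,15}
step 14: z <- ((-5 * -1) * 0)         {0,1,2,3,4,5,6,7,8,9,10,11,12,13,14,15}
step 15: y <- max(w, (tid * y))       {0,1,2,3,4,5,6,7,8,9,10,11,12,13,14,15}

Answer: 16 steps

y: 3,5,7,9,11,13,15,17,19,21,23,25,44,47,50,53
z: 0,0,0,0,0,0,0,0,0,0,0,0,0,0,0,0
w: 3,5,7,9,11,13,15,17,19,21,23,25,44,47,50,53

steps = 16; useful = 208; efficiency = 208/256 = 13/16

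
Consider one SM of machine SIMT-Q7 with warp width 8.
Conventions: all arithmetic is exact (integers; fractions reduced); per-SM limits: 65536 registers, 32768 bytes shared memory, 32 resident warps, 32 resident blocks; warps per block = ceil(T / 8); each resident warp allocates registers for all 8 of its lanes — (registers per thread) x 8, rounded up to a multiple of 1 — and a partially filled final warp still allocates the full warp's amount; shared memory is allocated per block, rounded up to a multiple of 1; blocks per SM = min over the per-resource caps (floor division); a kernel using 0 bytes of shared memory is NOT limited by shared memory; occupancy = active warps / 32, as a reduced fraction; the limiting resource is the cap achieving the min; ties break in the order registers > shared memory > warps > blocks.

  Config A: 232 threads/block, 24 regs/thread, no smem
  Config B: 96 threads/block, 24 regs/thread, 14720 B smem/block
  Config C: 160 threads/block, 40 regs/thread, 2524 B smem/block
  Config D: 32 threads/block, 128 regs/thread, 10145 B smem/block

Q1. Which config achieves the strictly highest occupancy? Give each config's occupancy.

occupancies: A 29/32, B 3/4, C 5/8, D 3/8

Answer: A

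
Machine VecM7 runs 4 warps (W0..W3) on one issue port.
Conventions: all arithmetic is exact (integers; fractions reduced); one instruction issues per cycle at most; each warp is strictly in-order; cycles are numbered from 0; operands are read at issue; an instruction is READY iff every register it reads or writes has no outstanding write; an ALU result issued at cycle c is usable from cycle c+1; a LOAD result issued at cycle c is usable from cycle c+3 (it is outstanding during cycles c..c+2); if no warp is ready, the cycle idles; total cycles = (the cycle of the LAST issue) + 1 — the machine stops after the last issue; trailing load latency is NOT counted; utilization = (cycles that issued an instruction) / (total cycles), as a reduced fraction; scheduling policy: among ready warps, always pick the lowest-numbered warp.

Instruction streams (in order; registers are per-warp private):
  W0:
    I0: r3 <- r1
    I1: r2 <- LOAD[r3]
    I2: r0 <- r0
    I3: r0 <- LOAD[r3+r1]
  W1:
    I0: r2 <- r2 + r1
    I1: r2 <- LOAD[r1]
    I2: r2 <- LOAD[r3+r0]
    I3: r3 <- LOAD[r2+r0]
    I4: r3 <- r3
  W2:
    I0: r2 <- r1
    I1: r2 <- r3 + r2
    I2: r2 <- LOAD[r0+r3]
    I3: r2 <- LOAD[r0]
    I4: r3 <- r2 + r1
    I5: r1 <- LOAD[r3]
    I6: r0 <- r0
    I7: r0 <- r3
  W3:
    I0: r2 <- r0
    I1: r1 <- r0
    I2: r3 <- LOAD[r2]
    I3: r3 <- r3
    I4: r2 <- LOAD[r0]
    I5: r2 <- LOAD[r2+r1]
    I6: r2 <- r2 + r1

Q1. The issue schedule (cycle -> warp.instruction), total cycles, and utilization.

cycle 0: W0.I0
cycle 1: W0.I1
cycle 2: W0.I2
cycle 3: W0.I3
cycle 4: W1.I0
cycle 5: W1.I1
cycle 6: W2.I0
cycle 7: W2.I1
cycle 8: W1.I2
cycle 9: W2.I2
cycle 10: W3.I0
cycle 11: W1.I3
cycle 12: W2.I3
cycle 13: W3.I1
cycle 14: W1.I4
cycle 15: W2.I4
cycle 16: W2.I5
cycle 17: W2.I6
cycle 18: W2.I7
cycle 19: W3.I2
cycle 20: idle
cycle 21: idle
cycle 22: W3.I3
cycle 23: W3.I4
cycle 24: idle
cycle 25: idle
cycle 26: W3.I5
cycle 27: idle
cycle 28: idle
cycle 29: W3.I6

Answer: 30 cycles, utilization 4/5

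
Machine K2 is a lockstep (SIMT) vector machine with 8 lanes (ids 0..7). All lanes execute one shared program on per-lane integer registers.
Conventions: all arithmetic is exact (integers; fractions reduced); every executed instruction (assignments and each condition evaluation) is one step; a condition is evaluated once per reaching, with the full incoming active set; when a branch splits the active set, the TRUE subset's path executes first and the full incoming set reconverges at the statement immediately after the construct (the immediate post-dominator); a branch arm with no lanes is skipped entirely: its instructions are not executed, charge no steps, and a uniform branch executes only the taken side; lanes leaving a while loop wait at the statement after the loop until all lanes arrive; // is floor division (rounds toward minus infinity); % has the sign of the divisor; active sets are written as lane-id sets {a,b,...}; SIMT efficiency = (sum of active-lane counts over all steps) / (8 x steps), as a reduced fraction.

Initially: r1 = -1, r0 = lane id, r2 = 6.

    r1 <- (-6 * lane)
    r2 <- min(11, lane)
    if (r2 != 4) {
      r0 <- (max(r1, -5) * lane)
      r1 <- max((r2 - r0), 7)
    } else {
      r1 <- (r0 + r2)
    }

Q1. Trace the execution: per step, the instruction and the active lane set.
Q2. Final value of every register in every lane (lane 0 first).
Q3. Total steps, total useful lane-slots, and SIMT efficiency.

step 0: r1 <- (-6 * lane)            {0,1,2,3,4,5,6,7}
step 1: r2 <- min(11, lane)          {0,1,2,3,4,5,6,7}
step 2: eval (r2 != 4)               {0,1,2,3,4,5,6,7}
step 3: r0 <- (max(r1, -5) * lane)   {0,1,2,3,5,6,7}
step 4: r1 <- max((r2 - r0), 7)      {0,1,2,3,5,6,7}
step 5: r1 <- (r0 + r2)              {4}

Answer: 6 steps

r1: 7,7,12,18,8,30,36,42
r0: 0,-5,-10,-15,4,-25,-30,-35
r2: 0,1,2,3,4,5,6,7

steps = 6; useful = 39; efficiency = 39/48 = 13/16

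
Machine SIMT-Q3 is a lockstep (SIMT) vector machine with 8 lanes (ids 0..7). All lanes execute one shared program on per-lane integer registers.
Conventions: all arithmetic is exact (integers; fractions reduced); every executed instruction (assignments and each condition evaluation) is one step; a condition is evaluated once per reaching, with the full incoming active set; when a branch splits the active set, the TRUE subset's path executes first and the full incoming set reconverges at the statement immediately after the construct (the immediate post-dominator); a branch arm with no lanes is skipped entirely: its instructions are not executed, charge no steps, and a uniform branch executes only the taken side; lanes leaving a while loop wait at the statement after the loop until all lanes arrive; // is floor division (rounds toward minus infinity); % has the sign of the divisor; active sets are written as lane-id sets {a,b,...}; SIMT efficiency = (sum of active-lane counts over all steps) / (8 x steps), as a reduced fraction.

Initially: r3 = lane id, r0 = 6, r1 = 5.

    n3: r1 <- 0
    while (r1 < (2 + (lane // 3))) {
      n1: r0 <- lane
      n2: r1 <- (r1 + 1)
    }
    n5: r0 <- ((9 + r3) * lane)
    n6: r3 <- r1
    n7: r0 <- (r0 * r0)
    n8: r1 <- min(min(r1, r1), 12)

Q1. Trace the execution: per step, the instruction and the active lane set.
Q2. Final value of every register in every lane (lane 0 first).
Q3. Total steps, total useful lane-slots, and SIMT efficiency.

step 0: r1 <- 0                      {0,1,2,3,4,5,6,7}
step 1: eval (r1 < (2 + (lane // 3))) {0,1,2,3,4,5,6,7}
step 2: r0 <- lane                   {0,1,2,3,4,5,6,7}
step 3: r1 <- (r1 + 1)               {0,1,2,3,4,5,6,7}
step 4: eval (r1 < (2 + (lane // 3))) {0,1,2,3,4,5,6,7}
step 5: r0 <- lane                   {0,1,2,3,4,5,6,7}
step 6: r1 <- (r1 + 1)               {0,1,2,3,4,5,6,7}
step 7: eval (r1 < (2 + (lane // 3))) {0,1,2,3,4,5,6,7}
step 8: r0 <- lane                   {3,4,5,6,7}
step 9: r1 <- (r1 + 1)               {3,4,5,6,7}
step 10: eval (r1 < (2 + (lane // 3))) {3,4,5,6,7}
step 11: r0 <- lane                   {6,7}
step 12: r1 <- (r1 + 1)               {6,7}
step 13: eval (r1 < (2 + (lane // 3))) {6,7}
step 14: r0 <- ((9 + r3) * lane)      {0,1,2,3,4,5,6,7}
step 15: r3 <- r1                     {0,1,2,3,4,5,6,7}
step 16: r0 <- (r0 * r0)              {0,1,2,3,4,5,6,7}
step 17: r1 <- min(min(r1, r1), 12)   {0,1,2,3,4,5,6,7}

Answer: 18 steps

r3: 2,2,2,3,3,3,4,4
r0: 0,100,484,1296,2704,4900,8100,12544
r1: 2,2,2,3,3,3,4,4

steps = 18; useful = 117; efficiency = 117/144 = 13/16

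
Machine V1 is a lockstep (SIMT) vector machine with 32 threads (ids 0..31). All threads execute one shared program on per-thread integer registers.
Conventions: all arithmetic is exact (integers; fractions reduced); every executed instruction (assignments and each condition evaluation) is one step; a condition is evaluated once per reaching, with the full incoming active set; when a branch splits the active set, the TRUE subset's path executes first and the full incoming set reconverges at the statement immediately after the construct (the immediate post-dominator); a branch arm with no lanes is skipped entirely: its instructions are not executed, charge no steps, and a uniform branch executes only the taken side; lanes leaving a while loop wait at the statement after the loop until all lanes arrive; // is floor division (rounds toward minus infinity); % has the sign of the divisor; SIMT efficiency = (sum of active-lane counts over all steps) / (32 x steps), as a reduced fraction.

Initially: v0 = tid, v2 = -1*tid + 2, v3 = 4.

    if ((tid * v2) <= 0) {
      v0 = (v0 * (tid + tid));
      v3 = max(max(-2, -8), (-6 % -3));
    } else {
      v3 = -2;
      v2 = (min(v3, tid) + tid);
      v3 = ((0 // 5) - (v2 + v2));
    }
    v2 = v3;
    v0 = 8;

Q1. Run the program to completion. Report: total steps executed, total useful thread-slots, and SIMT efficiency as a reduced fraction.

Answer: 8 steps, 161 useful, 161/256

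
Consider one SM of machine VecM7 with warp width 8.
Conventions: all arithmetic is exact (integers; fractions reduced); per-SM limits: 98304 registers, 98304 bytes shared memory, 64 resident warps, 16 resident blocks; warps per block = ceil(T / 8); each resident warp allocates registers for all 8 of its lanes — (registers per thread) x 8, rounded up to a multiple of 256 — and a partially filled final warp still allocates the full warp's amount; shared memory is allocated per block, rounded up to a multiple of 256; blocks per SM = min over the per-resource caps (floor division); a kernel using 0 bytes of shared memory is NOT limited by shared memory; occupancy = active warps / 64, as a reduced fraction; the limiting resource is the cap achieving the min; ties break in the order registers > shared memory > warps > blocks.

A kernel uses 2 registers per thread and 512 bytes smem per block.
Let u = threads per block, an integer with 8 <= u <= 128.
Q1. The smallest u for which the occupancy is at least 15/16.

Answer: u = 25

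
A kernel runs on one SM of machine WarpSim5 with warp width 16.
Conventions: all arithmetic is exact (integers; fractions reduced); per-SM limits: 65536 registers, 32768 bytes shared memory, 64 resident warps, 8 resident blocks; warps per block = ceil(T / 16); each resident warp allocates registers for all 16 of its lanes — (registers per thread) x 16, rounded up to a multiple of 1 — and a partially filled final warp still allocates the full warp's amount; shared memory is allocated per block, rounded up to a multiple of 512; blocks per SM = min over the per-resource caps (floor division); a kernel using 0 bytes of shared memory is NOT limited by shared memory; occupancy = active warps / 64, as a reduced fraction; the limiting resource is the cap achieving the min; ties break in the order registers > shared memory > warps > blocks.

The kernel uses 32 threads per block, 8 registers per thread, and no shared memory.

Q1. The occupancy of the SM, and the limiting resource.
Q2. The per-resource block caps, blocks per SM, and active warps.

Answer: occupancy 1/4, limited by blocks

registers: 256 blocks
shared memory: no limit (kernel uses none)
warps: 32 blocks
blocks: 8 blocks

Answer: 8 blocks, 16 active warps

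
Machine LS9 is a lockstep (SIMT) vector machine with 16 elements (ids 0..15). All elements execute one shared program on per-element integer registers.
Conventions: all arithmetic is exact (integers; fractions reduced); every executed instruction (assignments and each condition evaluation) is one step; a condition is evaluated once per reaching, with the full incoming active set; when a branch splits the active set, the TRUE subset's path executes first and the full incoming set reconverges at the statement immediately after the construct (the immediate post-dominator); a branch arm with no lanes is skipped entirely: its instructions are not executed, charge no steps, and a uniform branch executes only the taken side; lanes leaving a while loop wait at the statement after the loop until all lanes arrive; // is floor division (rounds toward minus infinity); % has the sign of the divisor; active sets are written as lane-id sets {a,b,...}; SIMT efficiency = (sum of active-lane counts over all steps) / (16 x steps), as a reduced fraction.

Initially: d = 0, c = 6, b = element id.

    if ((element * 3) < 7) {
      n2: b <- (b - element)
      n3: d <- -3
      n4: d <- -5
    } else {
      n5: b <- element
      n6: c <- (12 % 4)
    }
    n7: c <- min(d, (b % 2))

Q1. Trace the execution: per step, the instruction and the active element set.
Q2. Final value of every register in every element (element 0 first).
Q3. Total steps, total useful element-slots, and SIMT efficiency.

step 0: eval ((element * 3) < 7)     {0,1,2,3,4,5,6,7,8,9,10,11,12,13,14,15}
step 1: b <- (b - element)           {0,1,2}
step 2: d <- -3                      {0,1,2}
step 3: d <- -5                      {0,1,2}
step 4: b <- element                 {3,4,5,6,7,8,9,10,11,12,13,14,15}
step 5: c <- (12 % 4)                {3,4,5,6,7,8,9,10,11,12,13,14,15}
step 6: c <- min(d, (b % 2))         {0,1,2,3,4,5,6,7,8,9,10,11,12,13,14,15}

Answer: 7 steps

d: -5,-5,-5,0,0,0,0,0,0,0,0,0,0,0,0,0
c: -5,-5,-5,0,0,0,0,0,0,0,0,0,0,0,0,0
b: 0,0,0,3,4,5,6,7,8,9,10,11,12,13,14,15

steps = 7; useful = 67; efficiency = 67/112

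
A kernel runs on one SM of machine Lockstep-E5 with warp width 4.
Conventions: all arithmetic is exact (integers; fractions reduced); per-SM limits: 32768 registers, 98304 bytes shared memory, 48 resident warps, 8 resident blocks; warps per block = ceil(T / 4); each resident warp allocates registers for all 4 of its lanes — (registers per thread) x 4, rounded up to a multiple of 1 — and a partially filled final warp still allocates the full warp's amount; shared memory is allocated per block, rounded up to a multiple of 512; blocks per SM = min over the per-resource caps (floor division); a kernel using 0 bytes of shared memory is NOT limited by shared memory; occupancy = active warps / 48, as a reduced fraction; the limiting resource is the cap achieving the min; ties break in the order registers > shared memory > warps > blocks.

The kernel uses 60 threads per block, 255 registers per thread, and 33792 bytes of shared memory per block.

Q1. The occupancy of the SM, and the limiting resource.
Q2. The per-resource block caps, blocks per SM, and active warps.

Answer: occupancy 5/8, limited by registers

registers: 2 blocks
shared memory: 2 blocks
warps: 3 blocks
blocks: 8 blocks

Answer: 2 blocks, 30 active warps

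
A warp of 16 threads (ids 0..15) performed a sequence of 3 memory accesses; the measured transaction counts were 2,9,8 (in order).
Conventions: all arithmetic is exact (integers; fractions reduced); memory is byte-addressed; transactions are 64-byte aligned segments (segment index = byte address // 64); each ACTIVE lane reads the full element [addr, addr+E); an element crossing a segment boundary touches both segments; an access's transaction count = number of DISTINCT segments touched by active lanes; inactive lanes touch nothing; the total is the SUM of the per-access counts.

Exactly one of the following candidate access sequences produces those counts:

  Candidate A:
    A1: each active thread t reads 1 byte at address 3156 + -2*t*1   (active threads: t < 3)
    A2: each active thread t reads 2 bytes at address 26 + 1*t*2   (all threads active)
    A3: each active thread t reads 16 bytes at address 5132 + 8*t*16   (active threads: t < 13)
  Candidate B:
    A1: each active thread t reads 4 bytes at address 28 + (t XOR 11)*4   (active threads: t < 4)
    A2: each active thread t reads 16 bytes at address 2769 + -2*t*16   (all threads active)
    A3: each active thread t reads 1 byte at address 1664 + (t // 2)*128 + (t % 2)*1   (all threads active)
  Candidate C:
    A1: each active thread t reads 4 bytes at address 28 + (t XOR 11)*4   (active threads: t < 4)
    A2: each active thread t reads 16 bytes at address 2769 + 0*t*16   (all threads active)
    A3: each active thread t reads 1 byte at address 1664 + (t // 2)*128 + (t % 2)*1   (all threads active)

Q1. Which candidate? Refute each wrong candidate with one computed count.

A: A1 gives 1 transaction, not 2
C: A2 gives 1 transaction, not 9
B: all counts match (2,9,8)

Answer: B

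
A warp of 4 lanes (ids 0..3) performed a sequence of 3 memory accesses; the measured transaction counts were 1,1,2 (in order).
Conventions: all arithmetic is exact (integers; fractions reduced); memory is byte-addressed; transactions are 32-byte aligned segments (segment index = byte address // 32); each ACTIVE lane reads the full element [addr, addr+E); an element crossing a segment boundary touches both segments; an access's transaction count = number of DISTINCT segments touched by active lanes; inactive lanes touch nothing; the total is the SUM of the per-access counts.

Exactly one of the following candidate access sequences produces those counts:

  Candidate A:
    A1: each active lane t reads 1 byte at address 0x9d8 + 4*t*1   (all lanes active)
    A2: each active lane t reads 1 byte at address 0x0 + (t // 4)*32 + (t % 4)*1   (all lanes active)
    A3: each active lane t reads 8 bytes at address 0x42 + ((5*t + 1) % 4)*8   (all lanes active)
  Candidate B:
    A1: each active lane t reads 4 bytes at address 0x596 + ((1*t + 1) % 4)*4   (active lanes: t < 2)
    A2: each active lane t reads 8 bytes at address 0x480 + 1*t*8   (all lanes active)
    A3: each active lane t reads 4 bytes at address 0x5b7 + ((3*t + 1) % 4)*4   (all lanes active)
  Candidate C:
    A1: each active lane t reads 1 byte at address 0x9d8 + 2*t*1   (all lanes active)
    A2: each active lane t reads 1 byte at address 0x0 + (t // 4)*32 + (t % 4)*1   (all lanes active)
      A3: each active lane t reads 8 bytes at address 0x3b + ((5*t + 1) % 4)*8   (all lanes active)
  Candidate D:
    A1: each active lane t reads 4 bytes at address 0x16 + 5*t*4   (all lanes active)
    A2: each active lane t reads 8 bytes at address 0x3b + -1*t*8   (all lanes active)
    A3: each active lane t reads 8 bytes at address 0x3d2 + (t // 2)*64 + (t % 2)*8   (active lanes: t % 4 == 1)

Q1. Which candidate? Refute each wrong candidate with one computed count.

A: A1 gives 2 transactions, not 1
B: A1 gives 2 transactions, not 1
D: A1 gives 3 transactions, not 1
C: all counts match (1,1,2)

Answer: C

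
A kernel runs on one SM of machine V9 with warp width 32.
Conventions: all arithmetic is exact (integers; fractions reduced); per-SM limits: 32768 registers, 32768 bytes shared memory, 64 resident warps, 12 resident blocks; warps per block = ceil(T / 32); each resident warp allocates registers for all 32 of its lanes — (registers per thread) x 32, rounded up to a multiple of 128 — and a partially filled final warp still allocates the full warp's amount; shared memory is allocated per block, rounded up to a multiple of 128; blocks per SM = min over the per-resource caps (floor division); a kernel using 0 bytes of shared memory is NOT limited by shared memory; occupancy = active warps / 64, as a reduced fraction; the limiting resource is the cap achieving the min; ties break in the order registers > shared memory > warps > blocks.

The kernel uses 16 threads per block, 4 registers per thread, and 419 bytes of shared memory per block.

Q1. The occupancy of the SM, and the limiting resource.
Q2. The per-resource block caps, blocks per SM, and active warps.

Answer: occupancy 3/16, limited by blocks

registers: 256 blocks
shared memory: 64 blocks
warps: 64 blocks
blocks: 12 blocks

Answer: 12 blocks, 12 active warps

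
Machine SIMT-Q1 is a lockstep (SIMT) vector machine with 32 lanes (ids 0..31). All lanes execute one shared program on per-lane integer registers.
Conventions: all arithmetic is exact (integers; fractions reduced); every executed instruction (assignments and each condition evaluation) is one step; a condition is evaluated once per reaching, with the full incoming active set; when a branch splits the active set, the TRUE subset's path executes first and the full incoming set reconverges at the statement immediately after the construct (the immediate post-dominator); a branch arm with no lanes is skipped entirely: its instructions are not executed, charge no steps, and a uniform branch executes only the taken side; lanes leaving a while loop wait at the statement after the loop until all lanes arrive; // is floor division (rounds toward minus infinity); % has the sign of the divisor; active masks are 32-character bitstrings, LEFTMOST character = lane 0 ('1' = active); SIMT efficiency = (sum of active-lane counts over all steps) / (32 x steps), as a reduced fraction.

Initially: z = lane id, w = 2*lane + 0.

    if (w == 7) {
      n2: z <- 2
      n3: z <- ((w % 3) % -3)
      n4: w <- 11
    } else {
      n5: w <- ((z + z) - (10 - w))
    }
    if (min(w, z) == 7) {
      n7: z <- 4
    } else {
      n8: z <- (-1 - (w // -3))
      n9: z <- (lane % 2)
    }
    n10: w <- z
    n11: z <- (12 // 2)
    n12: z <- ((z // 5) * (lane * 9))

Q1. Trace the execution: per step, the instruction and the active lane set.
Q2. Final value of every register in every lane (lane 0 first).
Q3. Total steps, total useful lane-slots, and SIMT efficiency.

step 0: eval (w == 7)                11111111111111111111111111111111
step 1: w <- ((z + z) - (10 - w))    11111111111111111111111111111111
step 2: eval (min(w, z) == 7)        11111111111111111111111111111111
step 3: z <- 4                       00000001000000000000000000000000
step 4: z <- (-1 - (w // -3))        11111110111111111111111111111111
step 5: z <- (lane % 2)              11111110111111111111111111111111
step 6: w <- z                       11111111111111111111111111111111
step 7: z <- (12 // 2)               11111111111111111111111111111111
step 8: z <- ((z // 5) * (lane * 9)) 11111111111111111111111111111111

Answer: 9 steps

z: 0,9,18,27,36,45,54,63,72,81,90,99,108,117,126,135,144,153,162,171,180,189,198,207,216,225,234,243,252,261,270,279
w: 0,1,0,1,0,1,0,4,0,1,0,1,0,1,0,1,0,1,0,1,0,1,0,1,0,1,0,1,0,1,0,1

steps = 9; useful = 255; efficiency = 255/288 = 85/96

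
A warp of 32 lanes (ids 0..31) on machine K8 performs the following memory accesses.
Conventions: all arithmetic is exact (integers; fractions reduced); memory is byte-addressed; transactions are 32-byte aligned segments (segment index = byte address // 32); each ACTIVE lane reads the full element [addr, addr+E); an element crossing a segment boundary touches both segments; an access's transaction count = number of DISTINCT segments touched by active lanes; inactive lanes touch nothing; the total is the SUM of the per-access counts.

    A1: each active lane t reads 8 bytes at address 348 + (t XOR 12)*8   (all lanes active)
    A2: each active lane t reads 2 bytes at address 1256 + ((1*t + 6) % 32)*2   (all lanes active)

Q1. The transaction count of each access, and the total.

A1: 9 transactions
A2: 3 transactions

Answer: 9,3; total 12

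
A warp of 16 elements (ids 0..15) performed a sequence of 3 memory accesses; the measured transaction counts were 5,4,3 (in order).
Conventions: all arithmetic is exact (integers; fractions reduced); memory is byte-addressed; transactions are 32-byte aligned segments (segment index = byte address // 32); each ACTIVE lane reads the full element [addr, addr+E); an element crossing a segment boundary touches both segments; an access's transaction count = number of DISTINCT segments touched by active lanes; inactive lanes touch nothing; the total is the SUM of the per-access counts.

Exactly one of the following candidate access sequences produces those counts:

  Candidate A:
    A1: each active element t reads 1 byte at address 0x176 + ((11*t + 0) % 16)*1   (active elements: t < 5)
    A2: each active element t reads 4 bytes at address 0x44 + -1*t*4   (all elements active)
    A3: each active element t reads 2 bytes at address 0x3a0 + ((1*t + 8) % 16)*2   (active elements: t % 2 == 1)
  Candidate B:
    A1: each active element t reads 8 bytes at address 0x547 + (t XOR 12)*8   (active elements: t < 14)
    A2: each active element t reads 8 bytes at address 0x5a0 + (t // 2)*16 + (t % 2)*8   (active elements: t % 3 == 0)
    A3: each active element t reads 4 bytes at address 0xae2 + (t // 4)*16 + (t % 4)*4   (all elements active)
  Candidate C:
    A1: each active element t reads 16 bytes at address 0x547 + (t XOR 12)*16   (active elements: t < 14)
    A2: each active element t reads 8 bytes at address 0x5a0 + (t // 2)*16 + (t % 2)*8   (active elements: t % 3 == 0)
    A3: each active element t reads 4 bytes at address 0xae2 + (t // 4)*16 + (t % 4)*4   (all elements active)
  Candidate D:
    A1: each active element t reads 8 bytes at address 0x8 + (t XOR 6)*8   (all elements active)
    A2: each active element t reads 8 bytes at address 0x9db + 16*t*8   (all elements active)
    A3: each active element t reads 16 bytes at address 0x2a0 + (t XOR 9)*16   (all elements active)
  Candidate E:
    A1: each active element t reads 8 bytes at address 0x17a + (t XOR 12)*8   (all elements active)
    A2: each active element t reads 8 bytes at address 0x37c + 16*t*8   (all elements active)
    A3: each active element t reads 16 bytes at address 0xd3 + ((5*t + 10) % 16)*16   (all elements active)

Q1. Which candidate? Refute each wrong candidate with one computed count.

A: A1 gives 2 transactions, not 5
C: A1 gives 9 transactions, not 5
D: A2 gives 32 transactions, not 4
E: A2 gives 32 transactions, not 4
B: all counts match (5,4,3)

Answer: B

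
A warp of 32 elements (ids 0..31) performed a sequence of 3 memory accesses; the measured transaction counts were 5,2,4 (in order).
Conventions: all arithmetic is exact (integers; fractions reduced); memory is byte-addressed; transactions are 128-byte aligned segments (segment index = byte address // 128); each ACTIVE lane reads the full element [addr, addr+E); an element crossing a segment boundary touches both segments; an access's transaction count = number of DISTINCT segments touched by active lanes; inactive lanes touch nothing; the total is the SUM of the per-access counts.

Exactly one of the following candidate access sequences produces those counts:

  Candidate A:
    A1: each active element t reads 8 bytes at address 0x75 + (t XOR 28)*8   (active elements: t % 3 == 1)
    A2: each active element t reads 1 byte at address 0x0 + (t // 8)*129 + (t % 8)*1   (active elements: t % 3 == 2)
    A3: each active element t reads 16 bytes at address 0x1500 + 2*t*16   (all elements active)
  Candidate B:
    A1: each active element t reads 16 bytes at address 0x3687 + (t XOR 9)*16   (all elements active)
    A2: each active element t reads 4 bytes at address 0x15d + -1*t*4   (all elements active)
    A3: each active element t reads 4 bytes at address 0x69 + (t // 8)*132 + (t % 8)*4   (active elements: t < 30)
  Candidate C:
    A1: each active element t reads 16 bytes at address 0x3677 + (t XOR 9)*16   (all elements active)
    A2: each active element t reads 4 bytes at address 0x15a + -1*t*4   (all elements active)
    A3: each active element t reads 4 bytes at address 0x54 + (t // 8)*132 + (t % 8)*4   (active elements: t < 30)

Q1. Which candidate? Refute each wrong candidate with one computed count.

A: A1 gives 3 transactions, not 5
B: A3 gives 5 transactions, not 4
C: all counts match (5,2,4)

Answer: C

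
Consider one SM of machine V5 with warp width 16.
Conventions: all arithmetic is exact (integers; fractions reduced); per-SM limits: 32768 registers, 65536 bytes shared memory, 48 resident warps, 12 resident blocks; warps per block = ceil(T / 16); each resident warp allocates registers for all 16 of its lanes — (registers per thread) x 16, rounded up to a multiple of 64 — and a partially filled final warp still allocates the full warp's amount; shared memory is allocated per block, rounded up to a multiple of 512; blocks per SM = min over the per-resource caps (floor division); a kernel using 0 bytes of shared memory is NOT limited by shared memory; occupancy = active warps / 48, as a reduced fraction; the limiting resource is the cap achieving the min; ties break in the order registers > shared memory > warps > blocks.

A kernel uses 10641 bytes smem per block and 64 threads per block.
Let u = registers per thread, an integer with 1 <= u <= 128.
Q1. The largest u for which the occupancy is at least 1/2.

Answer: u = 84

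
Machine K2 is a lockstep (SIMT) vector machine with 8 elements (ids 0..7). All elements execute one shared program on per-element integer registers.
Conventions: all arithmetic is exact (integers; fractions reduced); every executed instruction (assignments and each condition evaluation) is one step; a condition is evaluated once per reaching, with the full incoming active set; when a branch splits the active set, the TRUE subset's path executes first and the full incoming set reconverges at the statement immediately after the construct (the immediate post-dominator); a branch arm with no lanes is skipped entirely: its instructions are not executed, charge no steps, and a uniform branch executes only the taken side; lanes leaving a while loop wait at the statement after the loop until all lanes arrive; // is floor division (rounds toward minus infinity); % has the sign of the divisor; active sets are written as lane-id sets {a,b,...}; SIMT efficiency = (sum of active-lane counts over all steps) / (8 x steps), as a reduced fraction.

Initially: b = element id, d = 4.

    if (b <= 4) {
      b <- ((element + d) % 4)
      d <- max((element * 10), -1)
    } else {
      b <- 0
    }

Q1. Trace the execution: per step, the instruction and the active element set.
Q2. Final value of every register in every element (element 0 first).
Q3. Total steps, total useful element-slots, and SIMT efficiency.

step 0: eval (b <= 4)                {0,1,2,3,4,5,6,7}
step 1: b <- ((element + d) % 4)     {0,1,2,3,4}
step 2: d <- max((element * 10), -1) {0,1,2,3,4}
step 3: b <- 0                       {5,6,7}

Answer: 4 steps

b: 0,1,2,3,0,0,0,0
d: 0,10,20,30,40,4,4,4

steps = 4; useful = 21; efficiency = 21/32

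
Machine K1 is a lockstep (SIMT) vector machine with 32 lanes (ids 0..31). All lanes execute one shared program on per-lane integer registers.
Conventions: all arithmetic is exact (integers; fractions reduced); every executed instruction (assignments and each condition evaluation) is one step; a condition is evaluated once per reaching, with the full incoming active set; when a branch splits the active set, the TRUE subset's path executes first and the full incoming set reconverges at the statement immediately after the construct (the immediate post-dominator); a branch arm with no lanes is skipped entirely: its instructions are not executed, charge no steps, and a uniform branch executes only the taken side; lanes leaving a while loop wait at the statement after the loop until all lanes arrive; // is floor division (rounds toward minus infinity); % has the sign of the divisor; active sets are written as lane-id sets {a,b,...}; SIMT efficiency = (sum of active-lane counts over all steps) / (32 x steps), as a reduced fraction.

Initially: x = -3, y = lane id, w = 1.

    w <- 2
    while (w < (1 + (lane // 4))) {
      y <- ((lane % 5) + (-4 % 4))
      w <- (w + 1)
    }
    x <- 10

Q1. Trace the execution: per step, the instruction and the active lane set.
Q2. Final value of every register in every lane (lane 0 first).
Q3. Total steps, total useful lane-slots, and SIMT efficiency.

step 0: w <- 2                       {0,1,2,3,4,5,6,7,8,9,10,11,12,13,14,15,16,17,18,19,20,21,22,23,24,25,26,27,28,29,30,31}
step 1: eval (w < (1 + (lane // 4))) {0,1,2,3,4,5,6,7,8,9,10,11,12,13,14,15,16,17,18,19,20,21,22,23,24,25,26,27,28,29,30,31}
step 2: y <- ((lane % 5) + (-4 % 4)) {8,9,10,11,12,13,14,15,16,17,18,19,20,21,22,23,24,25,26,27,28,29,30,31}
step 3: w <- (w + 1)                 {8,9,10,11,12,13,14,15,16,17,18,19,20,21,22,23,24,25,26,27,28,29,30,31}
step 4: eval (w < (1 + (lane // 4))) {8,9,10,11,12,13,14,15,16,17,18,19,20,21,22,23,24,25,26,27,28,29,30,31}
step 5: y <- ((lane % 5) + (-4 % 4)) {12,13,14,15,16,17,18,19,20,21,22,23,24,25,26,27,28,29,30,31}
step 6: w <- (w + 1)                 {12,13,14,15,16,17,18,19,20,21,22,23,24,25,26,27,28,29,30,31}
step 7: eval (w < (1 + (lane // 4))) {12,13,14,15,16,17,18,19,20,21,22,23,24,25,26,27,28,29,30,31}
step 8: y <- ((lane % 5) + (-4 % 4)) {16,17,18,19,20,21,22,23,24,25,26,27,28,29,30,31}
step 9: w <- (w + 1)                 {16,17,18,19,20,21,22,23,24,25,26,27,28,29,30,31}
step 10: eval (w < (1 + (lane // 4))) {16,17,18,19,20,21,22,23,24,25,26,27,28,29,30,31}
step 11: y <- ((lane % 5) + (-4 % 4)) {20,21,22,23,24,25,26,27,28,29,30,31}
step 12: w <- (w + 1)                 {20,21,22,23,24,25,26,27,28,29,30,31}
step 13: eval (w < (1 + (lane // 4))) {20,21,22,23,24,25,26,27,28,29,30,31}
step 14: y <- ((lane % 5) + (-4 % 4)) {24,25,26,27,28,29,30,31}
step 15: w <- (w + 1)                 {24,25,26,27,28,29,30,31}
step 16: eval (w < (1 + (lane // 4))) {24,25,26,27,28,29,30,31}
step 17: y <- ((lane % 5) + (-4 % 4)) {28,29,30,31}
step 18: w <- (w + 1)                 {28,29,30,31}
step 19: eval (w < (1 + (lane // 4))) {28,29,30,31}
step 20: x <- 10                      {0,1,2,3,4,5,6,7,8,9,10,11,12,13,14,15,16,17,18,19,20,21,22,23,24,25,26,27,28,29,30,31}

Answer: 21 steps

x: 10,10,10,10,10,10,10,10,10,10,10,10,10,10,10,10,10,10,10,10,10,10,10,10,10,10,10,10,10,10,10,10
y: 0,1,2,3,4,5,6,7,3,4,0,1,2,3,4,0,1,2,3,4,0,1,2,3,4,0,1,2,3,4,0,1
w: 2,2,2,2,2,2,2,2,3,3,3,3,4,4,4,4,5,5,5,5,6,6,6,6,7,7,7,7,8,8,8,8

steps = 21; useful = 348; efficiency = 348/672 = 29/56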